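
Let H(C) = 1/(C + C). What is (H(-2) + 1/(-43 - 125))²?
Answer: 1849/28224 ≈ 0.065512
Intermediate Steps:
H(C) = 1/(2*C)
(H(-2) + 1/(-43 - 125))² = ((½)/(-2) + 1/(-43 - 125))² = ((½)*(-½) + 1/(-168))² = (-¼ - 1/168)² = (-43/168)² = 1849/28224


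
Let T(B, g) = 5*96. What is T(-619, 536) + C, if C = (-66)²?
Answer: 4836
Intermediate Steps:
T(B, g) = 480
C = 4356
T(-619, 536) + C = 480 + 4356 = 4836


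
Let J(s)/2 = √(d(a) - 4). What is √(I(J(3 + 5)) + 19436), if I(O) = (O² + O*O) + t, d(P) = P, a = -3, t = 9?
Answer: √19389 ≈ 139.24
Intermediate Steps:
J(s) = 2*I*√7 (J(s) = 2*√(-3 - 4) = 2*√(-7) = 2*(I*√7) = 2*I*√7)
I(O) = 9 + 2*O² (I(O) = (O² + O*O) + 9 = (O² + O²) + 9 = 2*O² + 9 = 9 + 2*O²)
√(I(J(3 + 5)) + 19436) = √((9 + 2*(2*I*√7)²) + 19436) = √((9 + 2*(-28)) + 19436) = √((9 - 56) + 19436) = √(-47 + 19436) = √19389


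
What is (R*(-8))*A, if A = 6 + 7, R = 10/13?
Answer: -80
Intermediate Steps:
R = 10/13 (R = 10*(1/13) = 10/13 ≈ 0.76923)
A = 13
(R*(-8))*A = ((10/13)*(-8))*13 = -80/13*13 = -80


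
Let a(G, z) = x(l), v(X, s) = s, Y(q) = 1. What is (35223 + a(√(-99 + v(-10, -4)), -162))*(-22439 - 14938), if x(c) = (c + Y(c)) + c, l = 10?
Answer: -1317314988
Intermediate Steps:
x(c) = 1 + 2*c (x(c) = (c + 1) + c = (1 + c) + c = 1 + 2*c)
a(G, z) = 21 (a(G, z) = 1 + 2*10 = 1 + 20 = 21)
(35223 + a(√(-99 + v(-10, -4)), -162))*(-22439 - 14938) = (35223 + 21)*(-22439 - 14938) = 35244*(-37377) = -1317314988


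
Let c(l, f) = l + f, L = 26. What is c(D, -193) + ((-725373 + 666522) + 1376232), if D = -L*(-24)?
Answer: 1317812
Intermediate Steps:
D = 624 (D = -1*26*(-24) = -26*(-24) = 624)
c(l, f) = f + l
c(D, -193) + ((-725373 + 666522) + 1376232) = (-193 + 624) + ((-725373 + 666522) + 1376232) = 431 + (-58851 + 1376232) = 431 + 1317381 = 1317812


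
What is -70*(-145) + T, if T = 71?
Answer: 10221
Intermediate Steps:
-70*(-145) + T = -70*(-145) + 71 = 10150 + 71 = 10221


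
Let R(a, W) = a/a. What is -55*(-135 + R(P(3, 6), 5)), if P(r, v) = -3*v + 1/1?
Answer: 7370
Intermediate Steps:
P(r, v) = 1 - 3*v (P(r, v) = -3*v + 1 = 1 - 3*v)
R(a, W) = 1
-55*(-135 + R(P(3, 6), 5)) = -55*(-135 + 1) = -55*(-134) = 7370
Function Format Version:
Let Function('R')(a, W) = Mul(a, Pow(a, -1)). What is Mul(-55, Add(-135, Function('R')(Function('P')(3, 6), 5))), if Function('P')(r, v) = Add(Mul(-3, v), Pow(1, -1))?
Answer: 7370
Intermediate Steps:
Function('P')(r, v) = Add(1, Mul(-3, v)) (Function('P')(r, v) = Add(Mul(-3, v), 1) = Add(1, Mul(-3, v)))
Function('R')(a, W) = 1
Mul(-55, Add(-135, Function('R')(Function('P')(3, 6), 5))) = Mul(-55, Add(-135, 1)) = Mul(-55, -134) = 7370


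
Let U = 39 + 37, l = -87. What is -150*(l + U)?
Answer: 1650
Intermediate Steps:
U = 76
-150*(l + U) = -150*(-87 + 76) = -150*(-11) = 1650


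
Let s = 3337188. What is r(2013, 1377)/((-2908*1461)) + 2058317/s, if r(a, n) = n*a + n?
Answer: -42500762989/1181528074212 ≈ -0.035971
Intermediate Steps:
r(a, n) = n + a*n (r(a, n) = a*n + n = n + a*n)
r(2013, 1377)/((-2908*1461)) + 2058317/s = (1377*(1 + 2013))/((-2908*1461)) + 2058317/3337188 = (1377*2014)/(-4248588) + 2058317*(1/3337188) = 2773278*(-1/4248588) + 2058317/3337188 = -462213/708098 + 2058317/3337188 = -42500762989/1181528074212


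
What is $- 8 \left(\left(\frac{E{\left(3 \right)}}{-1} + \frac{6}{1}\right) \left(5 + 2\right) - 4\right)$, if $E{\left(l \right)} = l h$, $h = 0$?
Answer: $-304$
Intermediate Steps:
$E{\left(l \right)} = 0$ ($E{\left(l \right)} = l 0 = 0$)
$- 8 \left(\left(\frac{E{\left(3 \right)}}{-1} + \frac{6}{1}\right) \left(5 + 2\right) - 4\right) = - 8 \left(\left(\frac{0}{-1} + \frac{6}{1}\right) \left(5 + 2\right) - 4\right) = - 8 \left(\left(0 \left(-1\right) + 6 \cdot 1\right) 7 - 4\right) = - 8 \left(\left(0 + 6\right) 7 - 4\right) = - 8 \left(6 \cdot 7 - 4\right) = - 8 \left(42 - 4\right) = \left(-8\right) 38 = -304$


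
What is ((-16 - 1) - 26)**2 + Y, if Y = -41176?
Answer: -39327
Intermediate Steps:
((-16 - 1) - 26)**2 + Y = ((-16 - 1) - 26)**2 - 41176 = (-17 - 26)**2 - 41176 = (-43)**2 - 41176 = 1849 - 41176 = -39327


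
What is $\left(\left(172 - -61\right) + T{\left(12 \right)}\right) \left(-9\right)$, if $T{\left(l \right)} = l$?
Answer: $-2205$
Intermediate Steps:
$\left(\left(172 - -61\right) + T{\left(12 \right)}\right) \left(-9\right) = \left(\left(172 - -61\right) + 12\right) \left(-9\right) = \left(\left(172 + 61\right) + 12\right) \left(-9\right) = \left(233 + 12\right) \left(-9\right) = 245 \left(-9\right) = -2205$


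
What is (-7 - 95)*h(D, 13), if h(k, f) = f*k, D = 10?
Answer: -13260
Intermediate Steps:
(-7 - 95)*h(D, 13) = (-7 - 95)*(13*10) = -102*130 = -13260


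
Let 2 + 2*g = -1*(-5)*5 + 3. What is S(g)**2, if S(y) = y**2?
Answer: 28561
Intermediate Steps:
g = 13 (g = -1 + (-1*(-5)*5 + 3)/2 = -1 + (5*5 + 3)/2 = -1 + (25 + 3)/2 = -1 + (1/2)*28 = -1 + 14 = 13)
S(g)**2 = (13**2)**2 = 169**2 = 28561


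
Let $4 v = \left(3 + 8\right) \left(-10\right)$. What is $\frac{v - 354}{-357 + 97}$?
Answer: $\frac{763}{520} \approx 1.4673$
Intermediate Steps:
$v = - \frac{55}{2}$ ($v = \frac{\left(3 + 8\right) \left(-10\right)}{4} = \frac{11 \left(-10\right)}{4} = \frac{1}{4} \left(-110\right) = - \frac{55}{2} \approx -27.5$)
$\frac{v - 354}{-357 + 97} = \frac{- \frac{55}{2} - 354}{-357 + 97} = - \frac{763}{2 \left(-260\right)} = \left(- \frac{763}{2}\right) \left(- \frac{1}{260}\right) = \frac{763}{520}$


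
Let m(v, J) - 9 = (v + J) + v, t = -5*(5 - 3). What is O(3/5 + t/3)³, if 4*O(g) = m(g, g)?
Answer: 1/125 ≈ 0.0080000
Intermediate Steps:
t = -10 (t = -5*2 = -10)
m(v, J) = 9 + J + 2*v (m(v, J) = 9 + ((v + J) + v) = 9 + ((J + v) + v) = 9 + (J + 2*v) = 9 + J + 2*v)
O(g) = 9/4 + 3*g/4 (O(g) = (9 + g + 2*g)/4 = (9 + 3*g)/4 = 9/4 + 3*g/4)
O(3/5 + t/3)³ = (9/4 + 3*(3/5 - 10/3)/4)³ = (9/4 + 3*(3*(⅕) - 10*⅓)/4)³ = (9/4 + 3*(⅗ - 10/3)/4)³ = (9/4 + (¾)*(-41/15))³ = (9/4 - 41/20)³ = (⅕)³ = 1/125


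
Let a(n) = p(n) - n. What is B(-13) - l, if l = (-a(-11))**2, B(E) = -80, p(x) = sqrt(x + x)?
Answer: -179 - 22*I*sqrt(22) ≈ -179.0 - 103.19*I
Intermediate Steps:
p(x) = sqrt(2)*sqrt(x) (p(x) = sqrt(2*x) = sqrt(2)*sqrt(x))
a(n) = -n + sqrt(2)*sqrt(n) (a(n) = sqrt(2)*sqrt(n) - n = -n + sqrt(2)*sqrt(n))
l = (-11 - I*sqrt(22))**2 (l = (-(-1*(-11) + sqrt(2)*sqrt(-11)))**2 = (-(11 + sqrt(2)*(I*sqrt(11))))**2 = (-(11 + I*sqrt(22)))**2 = (-11 - I*sqrt(22))**2 ≈ 99.0 + 103.19*I)
B(-13) - l = -80 - (11 + I*sqrt(22))**2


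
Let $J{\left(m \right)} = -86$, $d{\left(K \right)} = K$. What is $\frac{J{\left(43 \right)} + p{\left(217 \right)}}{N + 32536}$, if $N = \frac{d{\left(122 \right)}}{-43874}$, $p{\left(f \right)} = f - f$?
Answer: $- \frac{1886582}{713742171} \approx -0.0026432$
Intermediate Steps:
$p{\left(f \right)} = 0$
$N = - \frac{61}{21937}$ ($N = \frac{122}{-43874} = 122 \left(- \frac{1}{43874}\right) = - \frac{61}{21937} \approx -0.0027807$)
$\frac{J{\left(43 \right)} + p{\left(217 \right)}}{N + 32536} = \frac{-86 + 0}{- \frac{61}{21937} + 32536} = - \frac{86}{\frac{713742171}{21937}} = \left(-86\right) \frac{21937}{713742171} = - \frac{1886582}{713742171}$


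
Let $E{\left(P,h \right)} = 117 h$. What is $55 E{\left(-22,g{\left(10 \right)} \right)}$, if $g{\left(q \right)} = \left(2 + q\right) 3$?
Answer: $231660$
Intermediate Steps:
$g{\left(q \right)} = 6 + 3 q$
$55 E{\left(-22,g{\left(10 \right)} \right)} = 55 \cdot 117 \left(6 + 3 \cdot 10\right) = 55 \cdot 117 \left(6 + 30\right) = 55 \cdot 117 \cdot 36 = 55 \cdot 4212 = 231660$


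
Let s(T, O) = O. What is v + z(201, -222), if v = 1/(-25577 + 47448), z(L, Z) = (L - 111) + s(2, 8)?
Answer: 2143359/21871 ≈ 98.000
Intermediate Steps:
z(L, Z) = -103 + L (z(L, Z) = (L - 111) + 8 = (-111 + L) + 8 = -103 + L)
v = 1/21871 ≈ 4.5723e-5
v + z(201, -222) = 1/21871 + (-103 + 201) = 1/21871 + 98 = 2143359/21871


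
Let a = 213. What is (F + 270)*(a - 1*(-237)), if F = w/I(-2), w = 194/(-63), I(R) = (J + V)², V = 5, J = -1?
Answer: 3399575/28 ≈ 1.2141e+5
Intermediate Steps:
I(R) = 16 (I(R) = (-1 + 5)² = 4² = 16)
w = -194/63 (w = 194*(-1/63) = -194/63 ≈ -3.0794)
F = -97/504 (F = -194/63/16 = -194/63*1/16 = -97/504 ≈ -0.19246)
(F + 270)*(a - 1*(-237)) = (-97/504 + 270)*(213 - 1*(-237)) = 135983*(213 + 237)/504 = (135983/504)*450 = 3399575/28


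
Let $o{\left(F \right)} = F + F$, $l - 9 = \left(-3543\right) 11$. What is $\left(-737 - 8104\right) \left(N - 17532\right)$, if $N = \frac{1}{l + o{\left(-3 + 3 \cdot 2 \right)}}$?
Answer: $\frac{2012835353179}{12986} \approx 1.55 \cdot 10^{8}$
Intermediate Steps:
$l = -38964$ ($l = 9 - 38973 = -38964$)
$o{\left(F \right)} = 2 F$
$N = - \frac{1}{38958}$ ($N = \frac{1}{-38964 + 2 \left(-3 + 3 \cdot 2\right)} = \frac{1}{-38964 + 2 \left(-3 + 6\right)} = \frac{1}{-38964 + 2 \cdot 3} = \frac{1}{-38964 + 6} = \frac{1}{-38958} = - \frac{1}{38958} \approx -2.5669 \cdot 10^{-5}$)
$\left(-737 - 8104\right) \left(N - 17532\right) = \left(-737 - 8104\right) \left(- \frac{1}{38958} - 17532\right) = \left(-8841\right) \left(- \frac{683011657}{38958}\right) = \frac{2012835353179}{12986}$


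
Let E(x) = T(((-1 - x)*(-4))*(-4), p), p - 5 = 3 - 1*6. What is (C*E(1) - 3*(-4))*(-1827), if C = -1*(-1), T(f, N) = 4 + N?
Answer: -32886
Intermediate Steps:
p = 2 (p = 5 + (3 - 1*6) = 5 + (3 - 6) = 5 - 3 = 2)
E(x) = 6 (E(x) = 4 + 2 = 6)
C = 1
(C*E(1) - 3*(-4))*(-1827) = (1*6 - 3*(-4))*(-1827) = (6 + 12)*(-1827) = 18*(-1827) = -32886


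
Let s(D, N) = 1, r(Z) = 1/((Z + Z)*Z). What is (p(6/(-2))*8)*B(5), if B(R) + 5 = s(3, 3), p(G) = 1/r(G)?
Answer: -576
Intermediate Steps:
r(Z) = 1/(2*Z**2) (r(Z) = 1/(((2*Z))*Z) = (1/(2*Z))/Z = 1/(2*Z**2))
p(G) = 2*G**2 (p(G) = 1/(1/(2*G**2)) = 2*G**2)
B(R) = -4 (B(R) = -5 + 1 = -4)
(p(6/(-2))*8)*B(5) = ((2*(6/(-2))**2)*8)*(-4) = ((2*(6*(-1/2))**2)*8)*(-4) = ((2*(-3)**2)*8)*(-4) = ((2*9)*8)*(-4) = (18*8)*(-4) = 144*(-4) = -576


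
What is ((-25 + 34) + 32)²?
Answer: 1681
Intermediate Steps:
((-25 + 34) + 32)² = (9 + 32)² = 41² = 1681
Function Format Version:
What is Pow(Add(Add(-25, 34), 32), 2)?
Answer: 1681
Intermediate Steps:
Pow(Add(Add(-25, 34), 32), 2) = Pow(Add(9, 32), 2) = Pow(41, 2) = 1681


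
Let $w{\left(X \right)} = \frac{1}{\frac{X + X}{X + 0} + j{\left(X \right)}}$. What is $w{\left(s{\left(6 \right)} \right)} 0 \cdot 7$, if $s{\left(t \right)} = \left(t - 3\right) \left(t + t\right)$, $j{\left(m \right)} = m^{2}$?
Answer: $0$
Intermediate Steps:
$s{\left(t \right)} = 2 t \left(-3 + t\right)$ ($s{\left(t \right)} = \left(-3 + t\right) 2 t = 2 t \left(-3 + t\right)$)
$w{\left(X \right)} = \frac{1}{2 + X^{2}}$ ($w{\left(X \right)} = \frac{1}{\frac{X + X}{X + 0} + X^{2}} = \frac{1}{\frac{2 X}{X} + X^{2}} = \frac{1}{2 + X^{2}}$)
$w{\left(s{\left(6 \right)} \right)} 0 \cdot 7 = \frac{1}{2 + \left(2 \cdot 6 \left(-3 + 6\right)\right)^{2}} \cdot 0 \cdot 7 = \frac{1}{2 + \left(2 \cdot 6 \cdot 3\right)^{2}} \cdot 0 \cdot 7 = \frac{1}{2 + 36^{2}} \cdot 0 \cdot 7 = \frac{1}{2 + 1296} \cdot 0 \cdot 7 = \frac{1}{1298} \cdot 0 \cdot 7 = 0 \cdot 7 = 0$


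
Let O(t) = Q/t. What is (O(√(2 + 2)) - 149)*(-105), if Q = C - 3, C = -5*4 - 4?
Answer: 34125/2 ≈ 17063.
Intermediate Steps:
C = -24 (C = -20 - 4 = -24)
Q = -27 (Q = -24 - 3 = -27)
O(t) = -27/t
(O(√(2 + 2)) - 149)*(-105) = (-27/√(2 + 2) - 149)*(-105) = (-27/(√4) - 149)*(-105) = (-27/2 - 149)*(-105) = -325/2*(-105) = 34125/2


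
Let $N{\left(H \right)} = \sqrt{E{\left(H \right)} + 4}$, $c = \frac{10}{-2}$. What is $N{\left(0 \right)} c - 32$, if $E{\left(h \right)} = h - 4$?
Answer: $-32$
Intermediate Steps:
$E{\left(h \right)} = -4 + h$
$c = -5$ ($c = 10 \left(- \frac{1}{2}\right) = -5$)
$N{\left(H \right)} = \sqrt{H}$ ($N{\left(H \right)} = \sqrt{\left(-4 + H\right) + 4} = \sqrt{H}$)
$N{\left(0 \right)} c - 32 = \sqrt{0} \left(-5\right) - 32 = 0 \left(-5\right) - 32 = 0 - 32 = -32$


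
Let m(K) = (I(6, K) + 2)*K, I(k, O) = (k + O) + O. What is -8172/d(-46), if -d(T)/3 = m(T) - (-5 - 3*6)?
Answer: 2724/3887 ≈ 0.70080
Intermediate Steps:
I(k, O) = k + 2*O (I(k, O) = (O + k) + O = k + 2*O)
m(K) = K*(8 + 2*K) (m(K) = ((6 + 2*K) + 2)*K = (8 + 2*K)*K = K*(8 + 2*K))
d(T) = -69 - 6*T*(4 + T) (d(T) = -3*(2*T*(4 + T) - (-5 - 3*6)) = -3*(2*T*(4 + T) - (-5 - 18)) = -3*(2*T*(4 + T) - 1*(-23)) = -3*(2*T*(4 + T) + 23) = -3*(23 + 2*T*(4 + T)) = -69 - 6*T*(4 + T))
-8172/d(-46) = -8172/(-69 - 6*(-46)*(4 - 46)) = -8172/(-69 - 6*(-46)*(-42)) = -8172/(-69 - 11592) = -8172/(-11661) = -8172*(-1/11661) = 2724/3887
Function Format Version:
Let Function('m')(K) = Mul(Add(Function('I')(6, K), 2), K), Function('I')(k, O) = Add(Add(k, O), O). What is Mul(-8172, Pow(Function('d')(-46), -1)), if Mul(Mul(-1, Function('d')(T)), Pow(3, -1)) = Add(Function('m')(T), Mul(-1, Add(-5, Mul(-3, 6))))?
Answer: Rational(2724, 3887) ≈ 0.70080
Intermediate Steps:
Function('I')(k, O) = Add(k, Mul(2, O)) (Function('I')(k, O) = Add(Add(O, k), O) = Add(k, Mul(2, O)))
Function('m')(K) = Mul(K, Add(8, Mul(2, K))) (Function('m')(K) = Mul(Add(Add(6, Mul(2, K)), 2), K) = Mul(Add(8, Mul(2, K)), K) = Mul(K, Add(8, Mul(2, K))))
Function('d')(T) = Add(-69, Mul(-6, T, Add(4, T))) (Function('d')(T) = Mul(-3, Add(Mul(2, T, Add(4, T)), Mul(-1, Add(-5, Mul(-3, 6))))) = Mul(-3, Add(Mul(2, T, Add(4, T)), Mul(-1, Add(-5, -18)))) = Mul(-3, Add(Mul(2, T, Add(4, T)), Mul(-1, -23))) = Mul(-3, Add(Mul(2, T, Add(4, T)), 23)) = Mul(-3, Add(23, Mul(2, T, Add(4, T)))) = Add(-69, Mul(-6, T, Add(4, T))))
Mul(-8172, Pow(Function('d')(-46), -1)) = Mul(-8172, Pow(Add(-69, Mul(-6, -46, Add(4, -46))), -1)) = Mul(-8172, Pow(Add(-69, Mul(-6, -46, -42)), -1)) = Mul(-8172, Pow(Add(-69, -11592), -1)) = Mul(-8172, Pow(-11661, -1)) = Mul(-8172, Rational(-1, 11661)) = Rational(2724, 3887)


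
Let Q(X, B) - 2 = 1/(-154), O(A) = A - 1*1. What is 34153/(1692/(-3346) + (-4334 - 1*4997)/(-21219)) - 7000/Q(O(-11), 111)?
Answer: -374733114070777/718536877 ≈ -5.2152e+5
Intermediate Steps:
O(A) = -1 + A (O(A) = A - 1 = -1 + A)
Q(X, B) = 307/154 (Q(X, B) = 2 + 1/(-154) = 2 - 1/154 = 307/154)
34153/(1692/(-3346) + (-4334 - 1*4997)/(-21219)) - 7000/Q(O(-11), 111) = 34153/(1692/(-3346) + (-4334 - 1*4997)/(-21219)) - 7000/307/154 = 34153/(1692*(-1/3346) + (-4334 - 4997)*(-1/21219)) - 7000*154/307 = 34153/(-846/1673 - 9331*(-1/21219)) - 1078000/307 = 34153/(-846/1673 + 9331/21219) - 1078000/307 = 34153/(-2340511/35499387) - 1078000/307 = 34153*(-35499387/2340511) - 1078000/307 = -1212410564211/2340511 - 1078000/307 = -374733114070777/718536877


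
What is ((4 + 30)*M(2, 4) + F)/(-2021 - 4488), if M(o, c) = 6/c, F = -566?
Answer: 515/6509 ≈ 0.079121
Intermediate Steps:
((4 + 30)*M(2, 4) + F)/(-2021 - 4488) = ((4 + 30)*(6/4) - 566)/(-2021 - 4488) = (34*(6*(1/4)) - 566)/(-6509) = (34*(3/2) - 566)*(-1/6509) = (51 - 566)*(-1/6509) = -515*(-1/6509) = 515/6509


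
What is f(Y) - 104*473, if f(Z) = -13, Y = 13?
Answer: -49205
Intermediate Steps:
f(Y) - 104*473 = -13 - 104*473 = -13 - 49192 = -49205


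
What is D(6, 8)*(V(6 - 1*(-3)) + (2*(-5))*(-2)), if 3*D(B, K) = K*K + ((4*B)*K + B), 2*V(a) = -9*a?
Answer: -5371/3 ≈ -1790.3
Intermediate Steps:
V(a) = -9*a/2 (V(a) = (-9*a)/2 = -9*a/2)
D(B, K) = B/3 + K²/3 + 4*B*K/3 (D(B, K) = (K*K + ((4*B)*K + B))/3 = (K² + (4*B*K + B))/3 = (K² + (B + 4*B*K))/3 = (B + K² + 4*B*K)/3 = B/3 + K²/3 + 4*B*K/3)
D(6, 8)*(V(6 - 1*(-3)) + (2*(-5))*(-2)) = ((⅓)*6 + (⅓)*8² + (4/3)*6*8)*(-9*(6 - 1*(-3))/2 + (2*(-5))*(-2)) = (2 + (⅓)*64 + 64)*(-9*(6 + 3)/2 - 10*(-2)) = (2 + 64/3 + 64)*(-9/2*9 + 20) = 262*(-81/2 + 20)/3 = (262/3)*(-41/2) = -5371/3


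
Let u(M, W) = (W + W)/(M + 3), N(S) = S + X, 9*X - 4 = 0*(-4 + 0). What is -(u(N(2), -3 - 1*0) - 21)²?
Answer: -1172889/2401 ≈ -488.50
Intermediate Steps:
X = 4/9 (X = 4/9 + (0*(-4 + 0))/9 = 4/9 + (0*(-4))/9 = 4/9 + (⅑)*0 = 4/9 + 0 = 4/9 ≈ 0.44444)
N(S) = 4/9 + S (N(S) = S + 4/9 = 4/9 + S)
u(M, W) = 2*W/(3 + M) (u(M, W) = (2*W)/(3 + M) = 2*W/(3 + M))
-(u(N(2), -3 - 1*0) - 21)² = -(2*(-3 - 1*0)/(3 + (4/9 + 2)) - 21)² = -(2*(-3 + 0)/(3 + 22/9) - 21)² = -(2*(-3)/(49/9) - 21)² = -(2*(-3)*(9/49) - 21)² = -(-54/49 - 21)² = -(-1083/49)² = -1*1172889/2401 = -1172889/2401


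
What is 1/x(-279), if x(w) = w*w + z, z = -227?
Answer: 1/77614 ≈ 1.2884e-5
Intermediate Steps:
x(w) = -227 + w² (x(w) = w*w - 227 = w² - 227 = -227 + w²)
1/x(-279) = 1/(-227 + (-279)²) = 1/(-227 + 77841) = 1/77614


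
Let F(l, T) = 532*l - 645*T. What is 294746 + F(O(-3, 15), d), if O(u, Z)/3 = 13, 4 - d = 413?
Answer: 579299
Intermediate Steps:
d = -409 (d = 4 - 1*413 = 4 - 413 = -409)
O(u, Z) = 39 (O(u, Z) = 3*13 = 39)
F(l, T) = -645*T + 532*l
294746 + F(O(-3, 15), d) = 294746 + (-645*(-409) + 532*39) = 294746 + (263805 + 20748) = 294746 + 284553 = 579299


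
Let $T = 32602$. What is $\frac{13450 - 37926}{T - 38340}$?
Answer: $\frac{12238}{2869} \approx 4.2656$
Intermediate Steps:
$\frac{13450 - 37926}{T - 38340} = \frac{13450 - 37926}{32602 - 38340} = - \frac{24476}{-5738} = \left(-24476\right) \left(- \frac{1}{5738}\right) = \frac{12238}{2869}$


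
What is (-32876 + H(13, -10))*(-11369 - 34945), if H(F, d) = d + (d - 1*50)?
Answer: 1525861044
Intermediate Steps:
H(F, d) = -50 + 2*d (H(F, d) = d + (d - 50) = d + (-50 + d) = -50 + 2*d)
(-32876 + H(13, -10))*(-11369 - 34945) = (-32876 + (-50 + 2*(-10)))*(-11369 - 34945) = (-32876 + (-50 - 20))*(-46314) = (-32876 - 70)*(-46314) = -32946*(-46314) = 1525861044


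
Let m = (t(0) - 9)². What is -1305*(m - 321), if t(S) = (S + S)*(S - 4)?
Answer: 313200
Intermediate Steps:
t(S) = 2*S*(-4 + S) (t(S) = (2*S)*(-4 + S) = 2*S*(-4 + S))
m = 81 (m = (2*0*(-4 + 0) - 9)² = (2*0*(-4) - 9)² = (0 - 9)² = (-9)² = 81)
-1305*(m - 321) = -1305*(81 - 321) = -1305*(-240) = 313200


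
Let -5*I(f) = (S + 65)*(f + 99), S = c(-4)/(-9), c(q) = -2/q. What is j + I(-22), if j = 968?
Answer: -2893/90 ≈ -32.144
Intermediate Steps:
S = -1/18 (S = -2/(-4)/(-9) = -2*(-1/4)*(-1/9) = (1/2)*(-1/9) = -1/18 ≈ -0.055556)
I(f) = -12859/10 - 1169*f/90 (I(f) = -(-1/18 + 65)*(f + 99)/5 = -1169*(99 + f)/90 = -(12859/2 + 1169*f/18)/5 = -12859/10 - 1169*f/90)
j + I(-22) = 968 + (-12859/10 - 1169/90*(-22)) = 968 + (-12859/10 + 12859/45) = 968 - 90013/90 = -2893/90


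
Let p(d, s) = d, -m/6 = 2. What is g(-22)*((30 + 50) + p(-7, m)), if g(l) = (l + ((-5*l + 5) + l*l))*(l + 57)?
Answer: 1474235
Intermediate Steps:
m = -12 (m = -6*2 = -12)
g(l) = (57 + l)*(5 + l**2 - 4*l) (g(l) = (l + ((5 - 5*l) + l**2))*(57 + l) = (l + (5 + l**2 - 5*l))*(57 + l) = (5 + l**2 - 4*l)*(57 + l) = (57 + l)*(5 + l**2 - 4*l))
g(-22)*((30 + 50) + p(-7, m)) = (285 + (-22)**3 - 223*(-22) + 53*(-22)**2)*((30 + 50) - 7) = (285 - 10648 + 4906 + 53*484)*(80 - 7) = (285 - 10648 + 4906 + 25652)*73 = 20195*73 = 1474235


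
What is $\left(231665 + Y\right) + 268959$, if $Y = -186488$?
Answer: $314136$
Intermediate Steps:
$\left(231665 + Y\right) + 268959 = \left(231665 - 186488\right) + 268959 = 45177 + 268959 = 314136$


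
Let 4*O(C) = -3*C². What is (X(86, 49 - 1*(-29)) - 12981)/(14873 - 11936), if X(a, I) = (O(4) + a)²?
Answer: -7505/2937 ≈ -2.5553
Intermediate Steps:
O(C) = -3*C²/4 (O(C) = (-3*C²)/4 = -3*C²/4)
X(a, I) = (-12 + a)² (X(a, I) = (-¾*4² + a)² = (-¾*16 + a)² = (-12 + a)²)
(X(86, 49 - 1*(-29)) - 12981)/(14873 - 11936) = ((-12 + 86)² - 12981)/(14873 - 11936) = (74² - 12981)/2937 = (5476 - 12981)*(1/2937) = -7505*1/2937 = -7505/2937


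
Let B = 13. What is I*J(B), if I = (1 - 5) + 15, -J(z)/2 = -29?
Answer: 638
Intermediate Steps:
J(z) = 58 (J(z) = -2*(-29) = 58)
I = 11 (I = -4 + 15 = 11)
I*J(B) = 11*58 = 638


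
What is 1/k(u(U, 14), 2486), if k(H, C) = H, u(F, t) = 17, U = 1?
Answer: 1/17 ≈ 0.058824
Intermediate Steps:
1/k(u(U, 14), 2486) = 1/17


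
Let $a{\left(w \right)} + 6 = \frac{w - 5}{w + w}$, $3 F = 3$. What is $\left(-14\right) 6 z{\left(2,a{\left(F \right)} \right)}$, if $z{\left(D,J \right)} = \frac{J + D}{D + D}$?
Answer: $126$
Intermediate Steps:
$F = 1$ ($F = \frac{1}{3} \cdot 3 = 1$)
$a{\left(w \right)} = -6 + \frac{-5 + w}{2 w}$ ($a{\left(w \right)} = -6 + \frac{w - 5}{w + w} = -6 + \frac{-5 + w}{2 w}$)
$z{\left(D,J \right)} = \frac{D + J}{2 D}$
$\left(-14\right) 6 z{\left(2,a{\left(F \right)} \right)} = \left(-14\right) 6 \frac{2 + \frac{-5 - 11}{2 \cdot 1}}{2 \cdot 2} = - 84 \cdot \frac{1}{2} \cdot \frac{1}{2} \left(2 + \frac{1}{2} \cdot 1 \left(-5 - 11\right)\right) = - 84 \cdot \frac{1}{2} \cdot \frac{1}{2} \left(2 + \frac{1}{2} \cdot 1 \left(-16\right)\right) = - 84 \cdot \frac{1}{2} \cdot \frac{1}{2} \left(2 - 8\right) = - 84 \cdot \frac{1}{2} \cdot \frac{1}{2} \left(-6\right) = \left(-84\right) \left(- \frac{3}{2}\right) = 126$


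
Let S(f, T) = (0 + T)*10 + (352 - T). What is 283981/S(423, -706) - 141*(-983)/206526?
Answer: -4818130400/103297421 ≈ -46.643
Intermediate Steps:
S(f, T) = 352 + 9*T (S(f, T) = T*10 + (352 - T) = 10*T + (352 - T) = 352 + 9*T)
283981/S(423, -706) - 141*(-983)/206526 = 283981/(352 + 9*(-706)) - 141*(-983)/206526 = 283981/(352 - 6354) + 138603*(1/206526) = 283981/(-6002) + 46201/68842 = 283981*(-1/6002) + 46201/68842 = -283981/6002 + 46201/68842 = -4818130400/103297421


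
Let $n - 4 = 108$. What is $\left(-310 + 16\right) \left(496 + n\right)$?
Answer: $-178752$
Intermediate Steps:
$n = 112$ ($n = 4 + 108 = 112$)
$\left(-310 + 16\right) \left(496 + n\right) = \left(-310 + 16\right) \left(496 + 112\right) = \left(-294\right) 608 = -178752$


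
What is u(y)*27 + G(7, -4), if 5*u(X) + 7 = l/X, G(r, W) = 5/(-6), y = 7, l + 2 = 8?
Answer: -7141/210 ≈ -34.005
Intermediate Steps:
l = 6 (l = -2 + 8 = 6)
G(r, W) = -⅚ (G(r, W) = 5*(-⅙) = -⅚)
u(X) = -7/5 + 6/(5*X) (u(X) = -7/5 + (6/X)/5 = -7/5 + 6/(5*X))
u(y)*27 + G(7, -4) = ((⅕)*(6 - 7*7)/7)*27 - ⅚ = ((⅕)*(⅐)*(6 - 49))*27 - ⅚ = ((⅕)*(⅐)*(-43))*27 - ⅚ = -43/35*27 - ⅚ = -1161/35 - ⅚ = -7141/210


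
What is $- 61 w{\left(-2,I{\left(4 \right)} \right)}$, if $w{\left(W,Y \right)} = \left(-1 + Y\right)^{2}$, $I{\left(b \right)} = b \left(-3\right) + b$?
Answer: $-4941$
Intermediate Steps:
$I{\left(b \right)} = - 2 b$ ($I{\left(b \right)} = - 3 b + b = - 2 b$)
$- 61 w{\left(-2,I{\left(4 \right)} \right)} = - 61 \left(-1 - 8\right)^{2} = - 61 \left(-9\right)^{2} = \left(-61\right) 81 = -4941$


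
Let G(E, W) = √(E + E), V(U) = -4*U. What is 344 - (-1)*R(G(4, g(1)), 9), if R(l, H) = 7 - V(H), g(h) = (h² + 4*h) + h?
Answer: 387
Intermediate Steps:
g(h) = h² + 5*h
G(E, W) = √2*√E (G(E, W) = √(2*E) = √2*√E)
R(l, H) = 7 + 4*H (R(l, H) = 7 - (-4)*H = 7 + 4*H)
344 - (-1)*R(G(4, g(1)), 9) = 344 - (-1)*(7 + 4*9) = 344 - (-1)*(7 + 36) = 344 - (-1)*43 = 344 - 1*(-43) = 344 + 43 = 387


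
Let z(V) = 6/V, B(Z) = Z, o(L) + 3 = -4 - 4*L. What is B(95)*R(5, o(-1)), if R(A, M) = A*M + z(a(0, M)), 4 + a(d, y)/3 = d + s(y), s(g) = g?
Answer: -10165/7 ≈ -1452.1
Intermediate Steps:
o(L) = -7 - 4*L (o(L) = -3 + (-4 - 4*L) = -7 - 4*L)
a(d, y) = -12 + 3*d + 3*y (a(d, y) = -12 + 3*(d + y) = -12 + (3*d + 3*y) = -12 + 3*d + 3*y)
R(A, M) = 6/(-12 + 3*M) + A*M (R(A, M) = A*M + 6/(-12 + 3*0 + 3*M) = A*M + 6/(-12 + 0 + 3*M) = A*M + 6/(-12 + 3*M) = 6/(-12 + 3*M) + A*M)
B(95)*R(5, o(-1)) = 95*((2 + 5*(-7 - 4*(-1))*(-4 + (-7 - 4*(-1))))/(-4 + (-7 - 4*(-1)))) = 95*((2 + 5*(-7 + 4)*(-4 + (-7 + 4)))/(-4 + (-7 + 4))) = 95*((2 + 5*(-3)*(-4 - 3))/(-4 - 3)) = 95*((2 + 5*(-3)*(-7))/(-7)) = 95*(-(2 + 105)/7) = 95*(-1/7*107) = 95*(-107/7) = -10165/7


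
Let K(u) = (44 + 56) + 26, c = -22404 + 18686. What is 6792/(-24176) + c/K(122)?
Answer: -5671385/190386 ≈ -29.789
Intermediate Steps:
c = -3718
K(u) = 126 (K(u) = 100 + 26 = 126)
6792/(-24176) + c/K(122) = 6792/(-24176) - 3718/126 = 6792*(-1/24176) - 3718*1/126 = -849/3022 - 1859/63 = -5671385/190386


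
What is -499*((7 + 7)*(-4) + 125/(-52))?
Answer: 1515463/52 ≈ 29144.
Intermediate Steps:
-499*((7 + 7)*(-4) + 125/(-52)) = -499*(14*(-4) + 125*(-1/52)) = -499*(-56 - 125/52) = -499*(-3037/52) = 1515463/52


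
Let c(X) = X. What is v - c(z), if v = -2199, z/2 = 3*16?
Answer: -2295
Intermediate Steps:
z = 96 (z = 2*(3*16) = 2*48 = 96)
v - c(z) = -2199 - 1*96 = -2199 - 96 = -2295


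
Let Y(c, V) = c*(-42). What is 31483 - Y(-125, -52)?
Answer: 26233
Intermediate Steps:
Y(c, V) = -42*c
31483 - Y(-125, -52) = 31483 - (-42)*(-125) = 31483 - 1*5250 = 31483 - 5250 = 26233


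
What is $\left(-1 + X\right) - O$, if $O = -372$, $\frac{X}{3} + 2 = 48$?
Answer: $509$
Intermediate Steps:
$X = 138$ ($X = -6 + 3 \cdot 48 = -6 + 144 = 138$)
$\left(-1 + X\right) - O = \left(-1 + 138\right) - -372 = 137 + 372 = 509$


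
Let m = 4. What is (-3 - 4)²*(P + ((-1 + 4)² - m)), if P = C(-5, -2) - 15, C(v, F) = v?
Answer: -735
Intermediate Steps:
P = -20 (P = -5 - 15 = -20)
(-3 - 4)²*(P + ((-1 + 4)² - m)) = (-3 - 4)²*(-20 + ((-1 + 4)² - 1*4)) = (-7)²*(-20 + (3² - 4)) = 49*(-20 + (9 - 4)) = 49*(-20 + 5) = 49*(-15) = -735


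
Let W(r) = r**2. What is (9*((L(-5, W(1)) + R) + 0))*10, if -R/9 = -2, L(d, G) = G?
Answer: 1710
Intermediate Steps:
R = 18 (R = -9*(-2) = 18)
(9*((L(-5, W(1)) + R) + 0))*10 = (9*((1**2 + 18) + 0))*10 = (9*((1 + 18) + 0))*10 = (9*(19 + 0))*10 = (9*19)*10 = 171*10 = 1710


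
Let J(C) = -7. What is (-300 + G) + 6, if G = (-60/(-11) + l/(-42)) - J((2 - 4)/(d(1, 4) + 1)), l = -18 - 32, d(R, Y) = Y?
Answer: -64762/231 ≈ -280.35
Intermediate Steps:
l = -50
G = 3152/231 (G = (-60/(-11) - 50/(-42)) - 1*(-7) = (-60*(-1/11) - 50*(-1/42)) + 7 = (60/11 + 25/21) + 7 = 1535/231 + 7 = 3152/231 ≈ 13.645)
(-300 + G) + 6 = (-300 + 3152/231) + 6 = -66148/231 + 6 = -64762/231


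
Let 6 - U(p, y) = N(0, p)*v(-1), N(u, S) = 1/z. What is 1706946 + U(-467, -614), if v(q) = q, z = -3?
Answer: 5120855/3 ≈ 1.7070e+6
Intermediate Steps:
N(u, S) = -⅓ (N(u, S) = 1/(-3) = -⅓)
U(p, y) = 17/3 (U(p, y) = 6 - (-1)*(-1)/3 = 6 - 1*⅓ = 6 - ⅓ = 17/3)
1706946 + U(-467, -614) = 1706946 + 17/3 = 5120855/3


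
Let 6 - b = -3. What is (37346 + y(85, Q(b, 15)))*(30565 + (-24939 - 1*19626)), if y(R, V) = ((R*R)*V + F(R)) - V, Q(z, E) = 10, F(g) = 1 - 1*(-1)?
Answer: -1534232000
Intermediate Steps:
F(g) = 2 (F(g) = 1 + 1 = 2)
b = 9 (b = 6 - 1*(-3) = 6 + 3 = 9)
y(R, V) = 2 - V + V*R² (y(R, V) = ((R*R)*V + 2) - V = (R²*V + 2) - V = (V*R² + 2) - V = (2 + V*R²) - V = 2 - V + V*R²)
(37346 + y(85, Q(b, 15)))*(30565 + (-24939 - 1*19626)) = (37346 + (2 - 1*10 + 10*85²))*(30565 + (-24939 - 1*19626)) = (37346 + (2 - 10 + 10*7225))*(30565 + (-24939 - 19626)) = (37346 + (2 - 10 + 72250))*(30565 - 44565) = (37346 + 72242)*(-14000) = 109588*(-14000) = -1534232000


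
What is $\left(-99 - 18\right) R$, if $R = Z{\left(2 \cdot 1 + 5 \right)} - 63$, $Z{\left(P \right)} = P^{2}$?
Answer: $1638$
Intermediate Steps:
$R = -14$ ($R = \left(2 \cdot 1 + 5\right)^{2} - 63 = \left(2 + 5\right)^{2} - 63 = 7^{2} - 63 = 49 - 63 = -14$)
$\left(-99 - 18\right) R = \left(-99 - 18\right) \left(-14\right) = \left(-117\right) \left(-14\right) = 1638$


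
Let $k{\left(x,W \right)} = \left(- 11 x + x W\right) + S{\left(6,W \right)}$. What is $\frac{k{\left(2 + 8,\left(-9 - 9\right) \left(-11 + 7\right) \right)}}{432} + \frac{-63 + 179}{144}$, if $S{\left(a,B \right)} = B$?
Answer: $\frac{515}{216} \approx 2.3843$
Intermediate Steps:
$k{\left(x,W \right)} = W - 11 x + W x$ ($k{\left(x,W \right)} = \left(- 11 x + x W\right) + W = \left(- 11 x + W x\right) + W = W - 11 x + W x$)
$\frac{k{\left(2 + 8,\left(-9 - 9\right) \left(-11 + 7\right) \right)}}{432} + \frac{-63 + 179}{144} = \frac{\left(-9 - 9\right) \left(-11 + 7\right) - 11 \left(2 + 8\right) + \left(-9 - 9\right) \left(-11 + 7\right) \left(2 + 8\right)}{432} + \frac{-63 + 179}{144} = \left(\left(-18\right) \left(-4\right) - 110 + \left(-18\right) \left(-4\right) 10\right) \frac{1}{432} + 116 \cdot \frac{1}{144} = \left(72 - 110 + 72 \cdot 10\right) \frac{1}{432} + \frac{29}{36} = \left(72 - 110 + 720\right) \frac{1}{432} + \frac{29}{36} = 682 \cdot \frac{1}{432} + \frac{29}{36} = \frac{341}{216} + \frac{29}{36} = \frac{515}{216}$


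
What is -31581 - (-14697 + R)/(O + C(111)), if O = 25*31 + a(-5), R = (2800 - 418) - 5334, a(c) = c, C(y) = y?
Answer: -27805212/881 ≈ -31561.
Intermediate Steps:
R = -2952 (R = 2382 - 5334 = -2952)
O = 770 (O = 25*31 - 5 = 775 - 5 = 770)
-31581 - (-14697 + R)/(O + C(111)) = -31581 - (-14697 - 2952)/(770 + 111) = -31581 - (-17649)/881 = -31581 - 1*(-17649/881) = -31581 + 17649/881 = -27805212/881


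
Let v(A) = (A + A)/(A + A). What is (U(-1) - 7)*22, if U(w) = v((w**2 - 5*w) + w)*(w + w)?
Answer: -198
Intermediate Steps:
v(A) = 1 (v(A) = (2*A)/((2*A)) = (2*A)*(1/(2*A)) = 1)
U(w) = 2*w (U(w) = 1*(w + w) = 1*(2*w) = 2*w)
(U(-1) - 7)*22 = (2*(-1) - 7)*22 = (-2 - 7)*22 = -9*22 = -198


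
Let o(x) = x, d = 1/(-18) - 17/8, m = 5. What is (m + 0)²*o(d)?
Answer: -3925/72 ≈ -54.514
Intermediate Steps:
d = -157/72 (d = 1*(-1/18) - 17*⅛ = -1/18 - 17/8 = -157/72 ≈ -2.1806)
(m + 0)²*o(d) = (5 + 0)²*(-157/72) = 5²*(-157/72) = 25*(-157/72) = -3925/72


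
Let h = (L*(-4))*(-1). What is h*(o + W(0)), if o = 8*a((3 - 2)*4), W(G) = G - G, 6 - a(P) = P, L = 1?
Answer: 64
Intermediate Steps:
a(P) = 6 - P
W(G) = 0
o = 16 (o = 8*(6 - (3 - 2)*4) = 8*(6 - 4) = 8*2 = 16)
h = 4 (h = (1*(-4))*(-1) = -4*(-1) = 4)
h*(o + W(0)) = 4*(16 + 0) = 4*16 = 64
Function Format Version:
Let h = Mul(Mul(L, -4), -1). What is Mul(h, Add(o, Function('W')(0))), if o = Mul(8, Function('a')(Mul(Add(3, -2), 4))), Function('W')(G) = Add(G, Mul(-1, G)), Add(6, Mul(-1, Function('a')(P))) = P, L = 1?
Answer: 64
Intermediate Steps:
Function('a')(P) = Add(6, Mul(-1, P))
Function('W')(G) = 0
o = 16 (o = Mul(8, Add(6, Mul(-1, Mul(Add(3, -2), 4)))) = Mul(8, Add(6, Mul(-1, Mul(1, 4)))) = Mul(8, Add(6, Mul(-1, 4))) = Mul(8, Add(6, -4)) = Mul(8, 2) = 16)
h = 4 (h = Mul(Mul(1, -4), -1) = Mul(-4, -1) = 4)
Mul(h, Add(o, Function('W')(0))) = Mul(4, Add(16, 0)) = Mul(4, 16) = 64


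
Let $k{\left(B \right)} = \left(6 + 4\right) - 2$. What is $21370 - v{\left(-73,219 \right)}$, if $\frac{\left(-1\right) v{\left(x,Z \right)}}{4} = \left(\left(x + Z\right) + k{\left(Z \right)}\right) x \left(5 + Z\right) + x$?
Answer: $-10051754$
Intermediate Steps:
$k{\left(B \right)} = 8$ ($k{\left(B \right)} = 10 - 2 = 8$)
$v{\left(x,Z \right)} = - 4 x - 4 x \left(5 + Z\right) \left(8 + Z + x\right)$ ($v{\left(x,Z \right)} = - 4 \left(\left(\left(x + Z\right) + 8\right) x \left(5 + Z\right) + x\right) = - 4 \left(\left(\left(Z + x\right) + 8\right) x \left(5 + Z\right) + x\right) = - 4 \left(\left(8 + Z + x\right) x \left(5 + Z\right) + x\right) = - 4 \left(x \left(5 + Z\right) \left(8 + Z + x\right) + x\right) = - 4 \left(x + x \left(5 + Z\right) \left(8 + Z + x\right)\right) = - 4 x - 4 x \left(5 + Z\right) \left(8 + Z + x\right)$)
$21370 - v{\left(-73,219 \right)} = 21370 - \left(-4\right) \left(-73\right) \left(41 + 219^{2} + 5 \left(-73\right) + 13 \cdot 219 + 219 \left(-73\right)\right) = 21370 - \left(-4\right) \left(-73\right) \left(41 + 47961 - 365 + 2847 - 15987\right) = 21370 - \left(-4\right) \left(-73\right) 34497 = 21370 - 10073124 = -10051754$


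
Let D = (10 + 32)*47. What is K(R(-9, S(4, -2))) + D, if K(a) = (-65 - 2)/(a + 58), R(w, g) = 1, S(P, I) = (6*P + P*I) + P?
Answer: 116399/59 ≈ 1972.9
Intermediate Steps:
S(P, I) = 7*P + I*P (S(P, I) = (6*P + I*P) + P = 7*P + I*P)
D = 1974 (D = 42*47 = 1974)
K(a) = -67/(58 + a)
K(R(-9, S(4, -2))) + D = -67/(58 + 1) + 1974 = -67/59 + 1974 = 116399/59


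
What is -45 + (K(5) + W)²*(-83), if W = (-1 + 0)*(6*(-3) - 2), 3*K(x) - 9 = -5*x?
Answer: -161093/9 ≈ -17899.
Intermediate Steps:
K(x) = 3 - 5*x/3 (K(x) = 3 + (-5*x)/3 = 3 - 5*x/3)
W = 20 (W = -(-18 - 2) = -1*(-20) = 20)
-45 + (K(5) + W)²*(-83) = -45 + ((3 - 5/3*5) + 20)²*(-83) = -45 + ((3 - 25/3) + 20)²*(-83) = -45 + (-16/3 + 20)²*(-83) = -45 + (44/3)²*(-83) = -45 + (1936/9)*(-83) = -45 - 160688/9 = -161093/9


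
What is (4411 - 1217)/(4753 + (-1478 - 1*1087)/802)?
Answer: 2561588/3809341 ≈ 0.67245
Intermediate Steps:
(4411 - 1217)/(4753 + (-1478 - 1*1087)/802) = 3194/(4753 + (-1478 - 1087)*(1/802)) = 3194/(4753 - 2565*1/802) = 3194/(4753 - 2565/802) = 3194/(3809341/802) = 3194*(802/3809341) = 2561588/3809341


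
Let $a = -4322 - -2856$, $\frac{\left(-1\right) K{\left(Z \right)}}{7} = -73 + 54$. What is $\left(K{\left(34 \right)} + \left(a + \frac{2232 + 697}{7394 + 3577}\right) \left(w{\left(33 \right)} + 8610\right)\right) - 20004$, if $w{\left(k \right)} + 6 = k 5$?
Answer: $- \frac{47076136358}{3657} \approx -1.2873 \cdot 10^{7}$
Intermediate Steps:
$w{\left(k \right)} = -6 + 5 k$ ($w{\left(k \right)} = -6 + k 5 = -6 + 5 k$)
$K{\left(Z \right)} = 133$ ($K{\left(Z \right)} = - 7 \left(-73 + 54\right) = \left(-7\right) \left(-19\right) = 133$)
$a = -1466$ ($a = -4322 + 2856 = -1466$)
$\left(K{\left(34 \right)} + \left(a + \frac{2232 + 697}{7394 + 3577}\right) \left(w{\left(33 \right)} + 8610\right)\right) - 20004 = \left(133 + \left(-1466 + \frac{2232 + 697}{7394 + 3577}\right) \left(\left(-6 + 5 \cdot 33\right) + 8610\right)\right) - 20004 = \left(133 + \left(-1466 + \frac{2929}{10971}\right) \left(\left(-6 + 165\right) + 8610\right)\right) - 20004 = \left(133 + \left(-1466 + 2929 \cdot \frac{1}{10971}\right) \left(159 + 8610\right)\right) - 20004 = \left(133 + \left(-1466 + \frac{2929}{10971}\right) 8769\right) - 20004 = \left(133 - \frac{47003468111}{3657}\right) - 20004 = - \frac{47002981730}{3657} - 20004 = - \frac{47076136358}{3657}$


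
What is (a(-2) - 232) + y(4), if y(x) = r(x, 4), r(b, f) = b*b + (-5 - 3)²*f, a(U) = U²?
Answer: 44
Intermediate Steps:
r(b, f) = b² + 64*f (r(b, f) = b² + (-8)²*f = b² + 64*f)
y(x) = 256 + x² (y(x) = x² + 64*4 = x² + 256 = 256 + x²)
(a(-2) - 232) + y(4) = ((-2)² - 232) + (256 + 4²) = (4 - 232) + (256 + 16) = -228 + 272 = 44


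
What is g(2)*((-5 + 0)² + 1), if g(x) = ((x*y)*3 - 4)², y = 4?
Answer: 10400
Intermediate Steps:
g(x) = (-4 + 12*x)² (g(x) = ((x*4)*3 - 4)² = ((4*x)*3 - 4)² = (12*x - 4)² = (-4 + 12*x)²)
g(2)*((-5 + 0)² + 1) = (16*(-1 + 3*2)²)*((-5 + 0)² + 1) = (16*(-1 + 6)²)*((-5)² + 1) = (16*5²)*(25 + 1) = (16*25)*26 = 400*26 = 10400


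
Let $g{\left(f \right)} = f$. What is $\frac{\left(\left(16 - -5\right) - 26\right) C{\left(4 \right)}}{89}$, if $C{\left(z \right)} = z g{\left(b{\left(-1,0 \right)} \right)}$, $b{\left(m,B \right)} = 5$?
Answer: $- \frac{100}{89} \approx -1.1236$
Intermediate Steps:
$C{\left(z \right)} = 5 z$ ($C{\left(z \right)} = z 5 = 5 z$)
$\frac{\left(\left(16 - -5\right) - 26\right) C{\left(4 \right)}}{89} = \frac{\left(\left(16 - -5\right) - 26\right) 5 \cdot 4}{89} = \left(\left(16 + 5\right) - 26\right) 20 \cdot \frac{1}{89} = \left(21 - 26\right) 20 \cdot \frac{1}{89} = \left(-5\right) 20 \cdot \frac{1}{89} = \left(-100\right) \frac{1}{89} = - \frac{100}{89}$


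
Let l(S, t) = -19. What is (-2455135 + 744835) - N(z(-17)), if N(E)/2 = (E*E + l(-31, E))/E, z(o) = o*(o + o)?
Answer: -494610765/289 ≈ -1.7115e+6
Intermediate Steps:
z(o) = 2*o² (z(o) = o*(2*o) = 2*o²)
N(E) = 2*(-19 + E²)/E (N(E) = 2*((E*E - 19)/E) = 2*((E² - 19)/E) = 2*((-19 + E²)/E) = 2*(-19 + E²)/E)
(-2455135 + 744835) - N(z(-17)) = (-2455135 + 744835) - (-38/(2*(-17)²) + 2*(2*(-17)²)) = -1710300 - (-38/(2*289) + 2*(2*289)) = -1710300 - (-38/578 + 2*578) = -1710300 - (-38*1/578 + 1156) = -1710300 - (-19/289 + 1156) = -1710300 - 1*334065/289 = -1710300 - 334065/289 = -494610765/289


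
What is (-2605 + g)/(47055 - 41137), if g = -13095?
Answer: -7850/2959 ≈ -2.6529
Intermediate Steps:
(-2605 + g)/(47055 - 41137) = (-2605 - 13095)/(47055 - 41137) = -15700/5918 = -15700*1/5918 = -7850/2959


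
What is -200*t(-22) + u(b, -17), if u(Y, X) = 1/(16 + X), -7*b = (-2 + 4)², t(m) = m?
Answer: 4399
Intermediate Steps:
b = -4/7 (b = -(-2 + 4)²/7 = -⅐*2² = -⅐*4 = -4/7 ≈ -0.57143)
-200*t(-22) + u(b, -17) = -200*(-22) + 1/(16 - 17) = 4400 + 1/(-1) = 4400 - 1 = 4399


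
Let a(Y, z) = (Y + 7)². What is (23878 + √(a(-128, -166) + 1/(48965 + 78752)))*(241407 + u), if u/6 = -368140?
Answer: -46978365174 - 1967433*√238818605542766/127717 ≈ -4.7216e+10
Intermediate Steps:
u = -2208840 (u = 6*(-368140) = -2208840)
a(Y, z) = (7 + Y)²
(23878 + √(a(-128, -166) + 1/(48965 + 78752)))*(241407 + u) = (23878 + √((7 - 128)² + 1/(48965 + 78752)))*(241407 - 2208840) = (23878 + √((-121)² + 1/127717))*(-1967433) = (23878 + √(14641 + 1/127717))*(-1967433) = (23878 + √(1869904598/127717))*(-1967433) = (23878 + √238818605542766/127717)*(-1967433) = -46978365174 - 1967433*√238818605542766/127717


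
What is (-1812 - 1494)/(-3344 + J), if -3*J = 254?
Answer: 4959/5143 ≈ 0.96422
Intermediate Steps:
J = -254/3 (J = -⅓*254 = -254/3 ≈ -84.667)
(-1812 - 1494)/(-3344 + J) = (-1812 - 1494)/(-3344 - 254/3) = -3306/(-10286/3) = -3306*(-3/10286) = 4959/5143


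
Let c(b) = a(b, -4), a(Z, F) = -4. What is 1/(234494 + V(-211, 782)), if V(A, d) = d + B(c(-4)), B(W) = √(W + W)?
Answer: 58819/13838699046 - I*√2/27677398092 ≈ 4.2503e-6 - 5.1096e-11*I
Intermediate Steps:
c(b) = -4
B(W) = √2*√W (B(W) = √(2*W) = √2*√W)
V(A, d) = d + 2*I*√2 (V(A, d) = d + √2*√(-4) = d + √2*(2*I) = d + 2*I*√2)
1/(234494 + V(-211, 782)) = 1/(234494 + (782 + 2*I*√2)) = 1/(235276 + 2*I*√2)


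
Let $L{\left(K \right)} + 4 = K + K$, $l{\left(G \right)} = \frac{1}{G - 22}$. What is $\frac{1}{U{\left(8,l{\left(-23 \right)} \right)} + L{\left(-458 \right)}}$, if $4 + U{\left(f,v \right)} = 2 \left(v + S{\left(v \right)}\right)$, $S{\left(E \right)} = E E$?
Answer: $- \frac{2025}{1871188} \approx -0.0010822$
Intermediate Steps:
$S{\left(E \right)} = E^{2}$
$l{\left(G \right)} = \frac{1}{-22 + G}$
$U{\left(f,v \right)} = -4 + 2 v + 2 v^{2}$ ($U{\left(f,v \right)} = -4 + 2 \left(v + v^{2}\right) = -4 + \left(2 v + 2 v^{2}\right) = -4 + 2 v + 2 v^{2}$)
$L{\left(K \right)} = -4 + 2 K$ ($L{\left(K \right)} = -4 + \left(K + K\right) = -4 + 2 K$)
$\frac{1}{U{\left(8,l{\left(-23 \right)} \right)} + L{\left(-458 \right)}} = \frac{1}{\left(-4 + \frac{2}{-22 - 23} + 2 \left(\frac{1}{-22 - 23}\right)^{2}\right) + \left(-4 + 2 \left(-458\right)\right)} = \frac{1}{\left(-4 + \frac{2}{-45} + 2 \left(\frac{1}{-45}\right)^{2}\right) - 920} = \frac{1}{\left(-4 + 2 \left(- \frac{1}{45}\right) + 2 \left(- \frac{1}{45}\right)^{2}\right) - 920} = \frac{1}{\left(-4 - \frac{2}{45} + 2 \cdot \frac{1}{2025}\right) - 920} = \frac{1}{\left(-4 - \frac{2}{45} + \frac{2}{2025}\right) - 920} = \frac{1}{- \frac{8188}{2025} - 920} = \frac{1}{- \frac{1871188}{2025}} = - \frac{2025}{1871188}$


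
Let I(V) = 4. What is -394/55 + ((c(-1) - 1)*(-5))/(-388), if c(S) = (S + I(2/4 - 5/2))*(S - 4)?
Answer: -39318/5335 ≈ -7.3698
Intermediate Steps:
c(S) = (-4 + S)*(4 + S) (c(S) = (S + 4)*(S - 4) = (4 + S)*(-4 + S) = (-4 + S)*(4 + S))
-394/55 + ((c(-1) - 1)*(-5))/(-388) = -394/55 + (((-16 + (-1)**2) - 1)*(-5))/(-388) = -394*1/55 + (((-16 + 1) - 1)*(-5))*(-1/388) = -394/55 + ((-15 - 1)*(-5))*(-1/388) = -394/55 - 16*(-5)*(-1/388) = -394/55 + 80*(-1/388) = -394/55 - 20/97 = -39318/5335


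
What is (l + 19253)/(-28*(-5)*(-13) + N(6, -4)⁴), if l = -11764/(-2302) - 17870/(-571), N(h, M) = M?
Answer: -12677402905/1027893644 ≈ -12.333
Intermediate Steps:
l = 23926992/657221 (l = -11764*(-1/2302) - 17870*(-1/571) = 5882/1151 + 17870/571 = 23926992/657221 ≈ 36.406)
(l + 19253)/(-28*(-5)*(-13) + N(6, -4)⁴) = (23926992/657221 + 19253)/(-28*(-5)*(-13) + (-4)⁴) = 12677402905/(657221*(140*(-13) + 256)) = 12677402905/(657221*(-1820 + 256)) = (12677402905/657221)/(-1564) = (12677402905/657221)*(-1/1564) = -12677402905/1027893644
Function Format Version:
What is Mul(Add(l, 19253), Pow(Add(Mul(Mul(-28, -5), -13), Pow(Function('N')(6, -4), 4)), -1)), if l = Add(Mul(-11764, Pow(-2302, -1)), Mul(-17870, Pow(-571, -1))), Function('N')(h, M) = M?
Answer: Rational(-12677402905, 1027893644) ≈ -12.333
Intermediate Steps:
l = Rational(23926992, 657221) (l = Add(Mul(-11764, Rational(-1, 2302)), Mul(-17870, Rational(-1, 571))) = Add(Rational(5882, 1151), Rational(17870, 571)) = Rational(23926992, 657221) ≈ 36.406)
Mul(Add(l, 19253), Pow(Add(Mul(Mul(-28, -5), -13), Pow(Function('N')(6, -4), 4)), -1)) = Mul(Add(Rational(23926992, 657221), 19253), Pow(Add(Mul(Mul(-28, -5), -13), Pow(-4, 4)), -1)) = Mul(Rational(12677402905, 657221), Pow(Add(Mul(140, -13), 256), -1)) = Mul(Rational(12677402905, 657221), Pow(Add(-1820, 256), -1)) = Mul(Rational(12677402905, 657221), Pow(-1564, -1)) = Mul(Rational(12677402905, 657221), Rational(-1, 1564)) = Rational(-12677402905, 1027893644)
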